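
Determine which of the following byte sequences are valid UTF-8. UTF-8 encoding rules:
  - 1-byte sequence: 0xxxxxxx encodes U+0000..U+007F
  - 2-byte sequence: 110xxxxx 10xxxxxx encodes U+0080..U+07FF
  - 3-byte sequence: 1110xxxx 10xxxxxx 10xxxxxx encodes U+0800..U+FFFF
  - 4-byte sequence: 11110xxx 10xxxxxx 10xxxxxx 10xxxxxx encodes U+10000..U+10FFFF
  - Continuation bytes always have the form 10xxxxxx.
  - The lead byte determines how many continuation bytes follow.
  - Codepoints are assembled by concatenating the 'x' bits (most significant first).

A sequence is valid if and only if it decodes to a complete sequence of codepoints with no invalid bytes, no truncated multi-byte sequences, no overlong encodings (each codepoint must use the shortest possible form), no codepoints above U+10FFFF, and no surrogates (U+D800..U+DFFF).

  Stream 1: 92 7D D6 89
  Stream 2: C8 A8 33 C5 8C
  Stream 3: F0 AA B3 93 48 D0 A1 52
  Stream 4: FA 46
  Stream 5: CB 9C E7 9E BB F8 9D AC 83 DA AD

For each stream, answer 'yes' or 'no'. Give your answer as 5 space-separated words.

Answer: no yes yes no no

Derivation:
Stream 1: error at byte offset 0. INVALID
Stream 2: decodes cleanly. VALID
Stream 3: decodes cleanly. VALID
Stream 4: error at byte offset 0. INVALID
Stream 5: error at byte offset 5. INVALID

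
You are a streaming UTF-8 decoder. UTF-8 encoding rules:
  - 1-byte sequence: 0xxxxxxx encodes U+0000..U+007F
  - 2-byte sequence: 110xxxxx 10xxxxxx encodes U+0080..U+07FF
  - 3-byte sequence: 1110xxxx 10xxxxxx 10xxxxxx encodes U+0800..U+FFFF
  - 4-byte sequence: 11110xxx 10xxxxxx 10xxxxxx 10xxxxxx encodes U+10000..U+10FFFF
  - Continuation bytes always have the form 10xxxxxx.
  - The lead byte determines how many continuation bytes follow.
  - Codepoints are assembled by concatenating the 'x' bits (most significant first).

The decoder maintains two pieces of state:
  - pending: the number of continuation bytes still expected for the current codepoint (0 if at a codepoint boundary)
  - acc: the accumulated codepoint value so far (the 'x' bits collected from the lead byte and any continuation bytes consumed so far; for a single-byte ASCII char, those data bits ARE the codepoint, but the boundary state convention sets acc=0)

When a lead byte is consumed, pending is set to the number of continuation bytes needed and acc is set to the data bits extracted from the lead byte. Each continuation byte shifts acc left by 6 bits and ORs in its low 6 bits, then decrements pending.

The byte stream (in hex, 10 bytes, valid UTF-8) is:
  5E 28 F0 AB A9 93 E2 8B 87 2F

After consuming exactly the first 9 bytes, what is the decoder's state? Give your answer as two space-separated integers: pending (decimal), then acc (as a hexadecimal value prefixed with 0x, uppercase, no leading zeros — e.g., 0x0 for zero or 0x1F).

Answer: 0 0x22C7

Derivation:
Byte[0]=5E: 1-byte. pending=0, acc=0x0
Byte[1]=28: 1-byte. pending=0, acc=0x0
Byte[2]=F0: 4-byte lead. pending=3, acc=0x0
Byte[3]=AB: continuation. acc=(acc<<6)|0x2B=0x2B, pending=2
Byte[4]=A9: continuation. acc=(acc<<6)|0x29=0xAE9, pending=1
Byte[5]=93: continuation. acc=(acc<<6)|0x13=0x2BA53, pending=0
Byte[6]=E2: 3-byte lead. pending=2, acc=0x2
Byte[7]=8B: continuation. acc=(acc<<6)|0x0B=0x8B, pending=1
Byte[8]=87: continuation. acc=(acc<<6)|0x07=0x22C7, pending=0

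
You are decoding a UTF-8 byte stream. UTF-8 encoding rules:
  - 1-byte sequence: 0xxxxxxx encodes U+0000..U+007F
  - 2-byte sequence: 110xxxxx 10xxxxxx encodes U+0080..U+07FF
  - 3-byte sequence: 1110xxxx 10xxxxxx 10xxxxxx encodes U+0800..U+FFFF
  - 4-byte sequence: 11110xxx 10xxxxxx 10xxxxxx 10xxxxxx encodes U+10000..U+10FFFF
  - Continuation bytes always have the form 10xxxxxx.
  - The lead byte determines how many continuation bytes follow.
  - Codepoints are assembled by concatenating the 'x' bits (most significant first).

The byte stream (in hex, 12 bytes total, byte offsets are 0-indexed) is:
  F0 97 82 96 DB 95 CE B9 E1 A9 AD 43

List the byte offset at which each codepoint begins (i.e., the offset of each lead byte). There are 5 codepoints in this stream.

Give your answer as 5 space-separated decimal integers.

Byte[0]=F0: 4-byte lead, need 3 cont bytes. acc=0x0
Byte[1]=97: continuation. acc=(acc<<6)|0x17=0x17
Byte[2]=82: continuation. acc=(acc<<6)|0x02=0x5C2
Byte[3]=96: continuation. acc=(acc<<6)|0x16=0x17096
Completed: cp=U+17096 (starts at byte 0)
Byte[4]=DB: 2-byte lead, need 1 cont bytes. acc=0x1B
Byte[5]=95: continuation. acc=(acc<<6)|0x15=0x6D5
Completed: cp=U+06D5 (starts at byte 4)
Byte[6]=CE: 2-byte lead, need 1 cont bytes. acc=0xE
Byte[7]=B9: continuation. acc=(acc<<6)|0x39=0x3B9
Completed: cp=U+03B9 (starts at byte 6)
Byte[8]=E1: 3-byte lead, need 2 cont bytes. acc=0x1
Byte[9]=A9: continuation. acc=(acc<<6)|0x29=0x69
Byte[10]=AD: continuation. acc=(acc<<6)|0x2D=0x1A6D
Completed: cp=U+1A6D (starts at byte 8)
Byte[11]=43: 1-byte ASCII. cp=U+0043

Answer: 0 4 6 8 11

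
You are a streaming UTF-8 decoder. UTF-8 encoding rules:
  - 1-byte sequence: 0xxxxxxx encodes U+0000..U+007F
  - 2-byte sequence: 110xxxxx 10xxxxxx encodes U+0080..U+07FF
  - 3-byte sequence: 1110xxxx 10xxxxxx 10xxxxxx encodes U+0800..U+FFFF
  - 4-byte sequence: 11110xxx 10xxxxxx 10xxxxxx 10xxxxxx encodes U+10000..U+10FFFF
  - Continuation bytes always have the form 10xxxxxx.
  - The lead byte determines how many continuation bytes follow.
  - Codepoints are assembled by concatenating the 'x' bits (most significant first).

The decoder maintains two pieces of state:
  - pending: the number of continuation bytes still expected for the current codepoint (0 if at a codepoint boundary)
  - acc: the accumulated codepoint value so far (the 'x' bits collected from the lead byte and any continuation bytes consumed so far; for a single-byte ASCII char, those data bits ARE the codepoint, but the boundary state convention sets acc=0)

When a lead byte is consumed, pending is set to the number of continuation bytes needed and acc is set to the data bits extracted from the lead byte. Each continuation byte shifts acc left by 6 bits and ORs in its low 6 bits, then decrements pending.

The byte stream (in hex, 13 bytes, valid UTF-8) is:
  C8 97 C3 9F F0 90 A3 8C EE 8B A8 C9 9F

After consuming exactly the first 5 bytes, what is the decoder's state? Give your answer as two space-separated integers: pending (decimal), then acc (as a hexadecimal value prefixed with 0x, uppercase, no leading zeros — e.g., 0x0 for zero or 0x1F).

Byte[0]=C8: 2-byte lead. pending=1, acc=0x8
Byte[1]=97: continuation. acc=(acc<<6)|0x17=0x217, pending=0
Byte[2]=C3: 2-byte lead. pending=1, acc=0x3
Byte[3]=9F: continuation. acc=(acc<<6)|0x1F=0xDF, pending=0
Byte[4]=F0: 4-byte lead. pending=3, acc=0x0

Answer: 3 0x0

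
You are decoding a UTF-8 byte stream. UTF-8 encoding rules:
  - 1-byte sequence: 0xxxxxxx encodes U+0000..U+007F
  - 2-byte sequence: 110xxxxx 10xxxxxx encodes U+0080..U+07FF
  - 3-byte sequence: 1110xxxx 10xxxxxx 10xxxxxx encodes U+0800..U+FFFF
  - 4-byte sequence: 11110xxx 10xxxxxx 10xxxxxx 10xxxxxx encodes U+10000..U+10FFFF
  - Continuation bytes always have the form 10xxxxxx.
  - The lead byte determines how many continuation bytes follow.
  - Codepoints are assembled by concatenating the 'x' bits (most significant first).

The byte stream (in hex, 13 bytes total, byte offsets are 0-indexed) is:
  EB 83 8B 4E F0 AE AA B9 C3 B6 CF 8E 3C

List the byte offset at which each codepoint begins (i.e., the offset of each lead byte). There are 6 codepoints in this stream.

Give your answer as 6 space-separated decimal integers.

Answer: 0 3 4 8 10 12

Derivation:
Byte[0]=EB: 3-byte lead, need 2 cont bytes. acc=0xB
Byte[1]=83: continuation. acc=(acc<<6)|0x03=0x2C3
Byte[2]=8B: continuation. acc=(acc<<6)|0x0B=0xB0CB
Completed: cp=U+B0CB (starts at byte 0)
Byte[3]=4E: 1-byte ASCII. cp=U+004E
Byte[4]=F0: 4-byte lead, need 3 cont bytes. acc=0x0
Byte[5]=AE: continuation. acc=(acc<<6)|0x2E=0x2E
Byte[6]=AA: continuation. acc=(acc<<6)|0x2A=0xBAA
Byte[7]=B9: continuation. acc=(acc<<6)|0x39=0x2EAB9
Completed: cp=U+2EAB9 (starts at byte 4)
Byte[8]=C3: 2-byte lead, need 1 cont bytes. acc=0x3
Byte[9]=B6: continuation. acc=(acc<<6)|0x36=0xF6
Completed: cp=U+00F6 (starts at byte 8)
Byte[10]=CF: 2-byte lead, need 1 cont bytes. acc=0xF
Byte[11]=8E: continuation. acc=(acc<<6)|0x0E=0x3CE
Completed: cp=U+03CE (starts at byte 10)
Byte[12]=3C: 1-byte ASCII. cp=U+003C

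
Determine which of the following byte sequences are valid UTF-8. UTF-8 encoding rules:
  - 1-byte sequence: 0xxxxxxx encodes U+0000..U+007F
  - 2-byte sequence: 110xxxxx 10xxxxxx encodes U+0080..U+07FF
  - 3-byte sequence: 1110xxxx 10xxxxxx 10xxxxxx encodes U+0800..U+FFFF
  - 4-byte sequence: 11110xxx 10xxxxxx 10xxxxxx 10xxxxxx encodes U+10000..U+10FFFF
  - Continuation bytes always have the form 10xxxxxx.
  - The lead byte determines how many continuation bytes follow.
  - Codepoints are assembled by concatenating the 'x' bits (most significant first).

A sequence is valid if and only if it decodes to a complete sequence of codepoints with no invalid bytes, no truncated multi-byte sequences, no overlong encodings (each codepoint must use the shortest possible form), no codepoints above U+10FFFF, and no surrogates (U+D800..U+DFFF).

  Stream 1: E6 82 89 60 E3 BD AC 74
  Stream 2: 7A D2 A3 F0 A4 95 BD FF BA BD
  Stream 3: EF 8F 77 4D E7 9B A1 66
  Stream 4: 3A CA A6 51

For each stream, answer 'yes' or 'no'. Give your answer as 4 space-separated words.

Answer: yes no no yes

Derivation:
Stream 1: decodes cleanly. VALID
Stream 2: error at byte offset 7. INVALID
Stream 3: error at byte offset 2. INVALID
Stream 4: decodes cleanly. VALID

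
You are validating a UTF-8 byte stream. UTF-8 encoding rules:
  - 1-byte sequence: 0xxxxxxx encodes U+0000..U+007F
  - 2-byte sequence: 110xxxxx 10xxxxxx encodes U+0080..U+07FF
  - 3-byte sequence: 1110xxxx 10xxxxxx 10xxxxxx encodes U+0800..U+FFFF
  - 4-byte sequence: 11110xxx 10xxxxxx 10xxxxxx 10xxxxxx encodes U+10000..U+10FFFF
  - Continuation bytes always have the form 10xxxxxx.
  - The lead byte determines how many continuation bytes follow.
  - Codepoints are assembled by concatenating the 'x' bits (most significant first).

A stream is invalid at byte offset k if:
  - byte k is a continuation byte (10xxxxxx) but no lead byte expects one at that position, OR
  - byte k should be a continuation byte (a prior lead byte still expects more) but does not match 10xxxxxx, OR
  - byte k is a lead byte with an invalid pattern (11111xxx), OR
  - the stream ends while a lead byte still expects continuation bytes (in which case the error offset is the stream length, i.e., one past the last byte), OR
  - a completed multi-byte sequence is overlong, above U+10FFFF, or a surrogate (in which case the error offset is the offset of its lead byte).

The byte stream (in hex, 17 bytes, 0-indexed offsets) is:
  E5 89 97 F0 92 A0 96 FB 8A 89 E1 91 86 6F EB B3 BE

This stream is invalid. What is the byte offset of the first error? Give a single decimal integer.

Answer: 7

Derivation:
Byte[0]=E5: 3-byte lead, need 2 cont bytes. acc=0x5
Byte[1]=89: continuation. acc=(acc<<6)|0x09=0x149
Byte[2]=97: continuation. acc=(acc<<6)|0x17=0x5257
Completed: cp=U+5257 (starts at byte 0)
Byte[3]=F0: 4-byte lead, need 3 cont bytes. acc=0x0
Byte[4]=92: continuation. acc=(acc<<6)|0x12=0x12
Byte[5]=A0: continuation. acc=(acc<<6)|0x20=0x4A0
Byte[6]=96: continuation. acc=(acc<<6)|0x16=0x12816
Completed: cp=U+12816 (starts at byte 3)
Byte[7]=FB: INVALID lead byte (not 0xxx/110x/1110/11110)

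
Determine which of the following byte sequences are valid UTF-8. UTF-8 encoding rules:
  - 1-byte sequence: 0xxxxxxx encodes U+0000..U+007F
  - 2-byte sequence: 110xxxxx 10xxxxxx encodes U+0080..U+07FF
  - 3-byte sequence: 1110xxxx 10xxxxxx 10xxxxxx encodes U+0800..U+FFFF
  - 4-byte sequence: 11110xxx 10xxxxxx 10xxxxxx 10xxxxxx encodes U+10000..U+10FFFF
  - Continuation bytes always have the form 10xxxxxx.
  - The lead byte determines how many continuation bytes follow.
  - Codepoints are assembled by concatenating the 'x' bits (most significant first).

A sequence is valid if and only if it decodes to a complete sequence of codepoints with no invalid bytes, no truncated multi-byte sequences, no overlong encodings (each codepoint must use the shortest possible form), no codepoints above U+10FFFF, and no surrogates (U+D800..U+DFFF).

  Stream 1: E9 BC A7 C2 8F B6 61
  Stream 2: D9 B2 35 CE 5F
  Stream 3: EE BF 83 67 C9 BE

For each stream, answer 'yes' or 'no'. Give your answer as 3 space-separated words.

Answer: no no yes

Derivation:
Stream 1: error at byte offset 5. INVALID
Stream 2: error at byte offset 4. INVALID
Stream 3: decodes cleanly. VALID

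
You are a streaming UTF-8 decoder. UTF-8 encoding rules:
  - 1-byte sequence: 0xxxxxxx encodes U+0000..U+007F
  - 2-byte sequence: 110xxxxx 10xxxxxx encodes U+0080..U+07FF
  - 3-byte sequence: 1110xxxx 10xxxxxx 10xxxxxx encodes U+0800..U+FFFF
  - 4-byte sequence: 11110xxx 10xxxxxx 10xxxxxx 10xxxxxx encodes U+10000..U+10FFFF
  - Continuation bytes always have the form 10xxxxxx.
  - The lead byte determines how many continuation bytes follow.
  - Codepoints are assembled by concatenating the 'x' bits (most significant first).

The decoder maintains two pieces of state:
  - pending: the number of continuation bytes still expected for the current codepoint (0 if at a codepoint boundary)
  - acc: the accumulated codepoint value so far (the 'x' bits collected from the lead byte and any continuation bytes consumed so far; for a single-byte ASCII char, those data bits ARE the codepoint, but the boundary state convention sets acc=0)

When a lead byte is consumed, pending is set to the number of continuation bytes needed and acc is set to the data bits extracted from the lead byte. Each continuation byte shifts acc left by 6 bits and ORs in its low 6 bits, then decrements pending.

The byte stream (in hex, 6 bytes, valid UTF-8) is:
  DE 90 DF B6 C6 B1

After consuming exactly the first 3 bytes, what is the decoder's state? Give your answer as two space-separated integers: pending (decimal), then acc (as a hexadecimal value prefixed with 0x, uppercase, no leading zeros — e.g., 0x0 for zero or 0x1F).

Byte[0]=DE: 2-byte lead. pending=1, acc=0x1E
Byte[1]=90: continuation. acc=(acc<<6)|0x10=0x790, pending=0
Byte[2]=DF: 2-byte lead. pending=1, acc=0x1F

Answer: 1 0x1F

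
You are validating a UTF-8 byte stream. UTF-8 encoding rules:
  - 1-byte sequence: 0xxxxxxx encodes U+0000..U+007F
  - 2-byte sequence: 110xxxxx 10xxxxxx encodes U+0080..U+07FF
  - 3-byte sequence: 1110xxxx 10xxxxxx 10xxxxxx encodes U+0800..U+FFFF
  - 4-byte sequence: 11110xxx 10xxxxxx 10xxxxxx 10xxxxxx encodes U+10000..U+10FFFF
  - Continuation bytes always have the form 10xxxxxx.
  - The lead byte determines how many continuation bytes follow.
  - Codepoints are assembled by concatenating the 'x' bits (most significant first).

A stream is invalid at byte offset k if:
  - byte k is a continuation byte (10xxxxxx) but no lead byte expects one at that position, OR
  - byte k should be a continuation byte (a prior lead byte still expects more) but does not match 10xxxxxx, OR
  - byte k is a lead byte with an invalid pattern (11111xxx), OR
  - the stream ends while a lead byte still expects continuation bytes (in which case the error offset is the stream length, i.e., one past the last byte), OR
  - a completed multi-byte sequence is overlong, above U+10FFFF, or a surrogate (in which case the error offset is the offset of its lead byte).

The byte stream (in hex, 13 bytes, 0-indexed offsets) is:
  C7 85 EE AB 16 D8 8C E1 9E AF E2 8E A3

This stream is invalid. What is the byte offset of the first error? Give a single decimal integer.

Answer: 4

Derivation:
Byte[0]=C7: 2-byte lead, need 1 cont bytes. acc=0x7
Byte[1]=85: continuation. acc=(acc<<6)|0x05=0x1C5
Completed: cp=U+01C5 (starts at byte 0)
Byte[2]=EE: 3-byte lead, need 2 cont bytes. acc=0xE
Byte[3]=AB: continuation. acc=(acc<<6)|0x2B=0x3AB
Byte[4]=16: expected 10xxxxxx continuation. INVALID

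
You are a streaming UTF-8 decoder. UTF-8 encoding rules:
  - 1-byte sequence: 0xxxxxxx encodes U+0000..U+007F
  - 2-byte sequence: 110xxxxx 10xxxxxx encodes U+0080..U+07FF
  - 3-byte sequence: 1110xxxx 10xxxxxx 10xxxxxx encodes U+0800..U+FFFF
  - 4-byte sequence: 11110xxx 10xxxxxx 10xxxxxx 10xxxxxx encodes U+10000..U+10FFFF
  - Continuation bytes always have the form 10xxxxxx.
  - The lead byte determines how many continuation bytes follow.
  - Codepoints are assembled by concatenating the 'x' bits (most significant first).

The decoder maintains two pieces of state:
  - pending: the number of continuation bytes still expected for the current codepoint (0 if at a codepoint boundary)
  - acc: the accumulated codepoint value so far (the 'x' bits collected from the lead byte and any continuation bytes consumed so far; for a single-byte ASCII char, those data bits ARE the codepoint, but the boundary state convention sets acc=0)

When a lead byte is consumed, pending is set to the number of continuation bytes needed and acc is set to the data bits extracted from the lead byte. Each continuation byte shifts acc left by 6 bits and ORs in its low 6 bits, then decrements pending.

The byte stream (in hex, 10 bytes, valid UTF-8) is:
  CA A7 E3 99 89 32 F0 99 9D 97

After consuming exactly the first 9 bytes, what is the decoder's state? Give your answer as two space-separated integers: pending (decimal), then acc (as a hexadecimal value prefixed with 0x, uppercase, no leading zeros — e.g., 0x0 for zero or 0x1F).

Answer: 1 0x65D

Derivation:
Byte[0]=CA: 2-byte lead. pending=1, acc=0xA
Byte[1]=A7: continuation. acc=(acc<<6)|0x27=0x2A7, pending=0
Byte[2]=E3: 3-byte lead. pending=2, acc=0x3
Byte[3]=99: continuation. acc=(acc<<6)|0x19=0xD9, pending=1
Byte[4]=89: continuation. acc=(acc<<6)|0x09=0x3649, pending=0
Byte[5]=32: 1-byte. pending=0, acc=0x0
Byte[6]=F0: 4-byte lead. pending=3, acc=0x0
Byte[7]=99: continuation. acc=(acc<<6)|0x19=0x19, pending=2
Byte[8]=9D: continuation. acc=(acc<<6)|0x1D=0x65D, pending=1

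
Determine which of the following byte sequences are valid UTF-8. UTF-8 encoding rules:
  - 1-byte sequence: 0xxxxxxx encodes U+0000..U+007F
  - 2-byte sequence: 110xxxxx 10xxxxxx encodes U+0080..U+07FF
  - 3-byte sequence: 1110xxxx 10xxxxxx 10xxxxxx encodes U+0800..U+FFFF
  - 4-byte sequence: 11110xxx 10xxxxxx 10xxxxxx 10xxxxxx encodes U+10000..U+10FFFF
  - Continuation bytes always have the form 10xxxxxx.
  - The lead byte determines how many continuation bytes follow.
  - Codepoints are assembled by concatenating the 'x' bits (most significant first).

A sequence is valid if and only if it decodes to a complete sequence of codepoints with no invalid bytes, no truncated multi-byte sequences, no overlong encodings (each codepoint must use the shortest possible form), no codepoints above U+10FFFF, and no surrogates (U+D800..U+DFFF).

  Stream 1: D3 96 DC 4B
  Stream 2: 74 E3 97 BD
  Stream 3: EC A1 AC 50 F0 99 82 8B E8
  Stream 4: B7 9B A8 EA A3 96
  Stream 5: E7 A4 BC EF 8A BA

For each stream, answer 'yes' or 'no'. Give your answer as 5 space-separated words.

Stream 1: error at byte offset 3. INVALID
Stream 2: decodes cleanly. VALID
Stream 3: error at byte offset 9. INVALID
Stream 4: error at byte offset 0. INVALID
Stream 5: decodes cleanly. VALID

Answer: no yes no no yes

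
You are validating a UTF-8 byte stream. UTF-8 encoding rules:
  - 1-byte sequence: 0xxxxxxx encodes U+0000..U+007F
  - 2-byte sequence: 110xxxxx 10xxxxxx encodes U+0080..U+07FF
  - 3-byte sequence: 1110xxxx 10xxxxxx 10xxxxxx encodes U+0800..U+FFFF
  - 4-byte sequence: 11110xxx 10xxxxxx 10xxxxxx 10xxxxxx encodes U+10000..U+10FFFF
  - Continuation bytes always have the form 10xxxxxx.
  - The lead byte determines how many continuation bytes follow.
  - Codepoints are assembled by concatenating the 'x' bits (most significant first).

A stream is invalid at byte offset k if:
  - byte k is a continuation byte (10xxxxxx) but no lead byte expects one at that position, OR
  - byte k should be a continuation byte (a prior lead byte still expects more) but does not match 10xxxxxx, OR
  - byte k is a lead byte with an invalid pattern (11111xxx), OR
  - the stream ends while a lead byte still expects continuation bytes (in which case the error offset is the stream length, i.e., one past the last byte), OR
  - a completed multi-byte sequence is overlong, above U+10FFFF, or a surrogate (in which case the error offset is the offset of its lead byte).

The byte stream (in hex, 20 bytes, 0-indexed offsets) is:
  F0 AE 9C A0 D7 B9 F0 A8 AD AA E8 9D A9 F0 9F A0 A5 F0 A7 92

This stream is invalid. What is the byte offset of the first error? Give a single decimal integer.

Answer: 20

Derivation:
Byte[0]=F0: 4-byte lead, need 3 cont bytes. acc=0x0
Byte[1]=AE: continuation. acc=(acc<<6)|0x2E=0x2E
Byte[2]=9C: continuation. acc=(acc<<6)|0x1C=0xB9C
Byte[3]=A0: continuation. acc=(acc<<6)|0x20=0x2E720
Completed: cp=U+2E720 (starts at byte 0)
Byte[4]=D7: 2-byte lead, need 1 cont bytes. acc=0x17
Byte[5]=B9: continuation. acc=(acc<<6)|0x39=0x5F9
Completed: cp=U+05F9 (starts at byte 4)
Byte[6]=F0: 4-byte lead, need 3 cont bytes. acc=0x0
Byte[7]=A8: continuation. acc=(acc<<6)|0x28=0x28
Byte[8]=AD: continuation. acc=(acc<<6)|0x2D=0xA2D
Byte[9]=AA: continuation. acc=(acc<<6)|0x2A=0x28B6A
Completed: cp=U+28B6A (starts at byte 6)
Byte[10]=E8: 3-byte lead, need 2 cont bytes. acc=0x8
Byte[11]=9D: continuation. acc=(acc<<6)|0x1D=0x21D
Byte[12]=A9: continuation. acc=(acc<<6)|0x29=0x8769
Completed: cp=U+8769 (starts at byte 10)
Byte[13]=F0: 4-byte lead, need 3 cont bytes. acc=0x0
Byte[14]=9F: continuation. acc=(acc<<6)|0x1F=0x1F
Byte[15]=A0: continuation. acc=(acc<<6)|0x20=0x7E0
Byte[16]=A5: continuation. acc=(acc<<6)|0x25=0x1F825
Completed: cp=U+1F825 (starts at byte 13)
Byte[17]=F0: 4-byte lead, need 3 cont bytes. acc=0x0
Byte[18]=A7: continuation. acc=(acc<<6)|0x27=0x27
Byte[19]=92: continuation. acc=(acc<<6)|0x12=0x9D2
Byte[20]: stream ended, expected continuation. INVALID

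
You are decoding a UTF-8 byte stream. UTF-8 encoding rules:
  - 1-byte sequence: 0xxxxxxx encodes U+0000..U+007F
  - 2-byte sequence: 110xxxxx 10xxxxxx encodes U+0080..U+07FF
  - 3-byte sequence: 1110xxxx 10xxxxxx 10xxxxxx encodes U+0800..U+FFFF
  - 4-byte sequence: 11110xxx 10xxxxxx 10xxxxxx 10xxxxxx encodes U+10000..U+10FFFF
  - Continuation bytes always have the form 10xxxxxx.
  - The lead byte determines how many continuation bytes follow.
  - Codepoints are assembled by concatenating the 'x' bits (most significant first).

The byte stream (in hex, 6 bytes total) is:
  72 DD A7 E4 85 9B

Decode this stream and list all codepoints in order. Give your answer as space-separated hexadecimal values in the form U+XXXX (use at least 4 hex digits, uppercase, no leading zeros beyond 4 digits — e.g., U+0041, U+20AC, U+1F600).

Byte[0]=72: 1-byte ASCII. cp=U+0072
Byte[1]=DD: 2-byte lead, need 1 cont bytes. acc=0x1D
Byte[2]=A7: continuation. acc=(acc<<6)|0x27=0x767
Completed: cp=U+0767 (starts at byte 1)
Byte[3]=E4: 3-byte lead, need 2 cont bytes. acc=0x4
Byte[4]=85: continuation. acc=(acc<<6)|0x05=0x105
Byte[5]=9B: continuation. acc=(acc<<6)|0x1B=0x415B
Completed: cp=U+415B (starts at byte 3)

Answer: U+0072 U+0767 U+415B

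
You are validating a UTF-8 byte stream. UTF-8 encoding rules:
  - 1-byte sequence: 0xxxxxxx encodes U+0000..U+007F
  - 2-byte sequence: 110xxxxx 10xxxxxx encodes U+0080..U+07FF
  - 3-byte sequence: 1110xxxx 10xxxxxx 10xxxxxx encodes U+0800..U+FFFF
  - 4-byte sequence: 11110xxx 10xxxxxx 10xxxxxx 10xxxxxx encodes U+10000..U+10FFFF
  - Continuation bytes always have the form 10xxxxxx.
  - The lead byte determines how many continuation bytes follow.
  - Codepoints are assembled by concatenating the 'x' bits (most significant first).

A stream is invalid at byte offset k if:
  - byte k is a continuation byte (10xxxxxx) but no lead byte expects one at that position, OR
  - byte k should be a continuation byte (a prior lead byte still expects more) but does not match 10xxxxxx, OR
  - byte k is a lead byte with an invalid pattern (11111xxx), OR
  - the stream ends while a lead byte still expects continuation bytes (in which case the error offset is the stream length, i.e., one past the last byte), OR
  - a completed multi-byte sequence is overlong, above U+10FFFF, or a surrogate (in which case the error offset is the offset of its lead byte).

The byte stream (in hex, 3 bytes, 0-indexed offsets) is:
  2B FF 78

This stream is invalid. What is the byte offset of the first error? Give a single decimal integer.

Answer: 1

Derivation:
Byte[0]=2B: 1-byte ASCII. cp=U+002B
Byte[1]=FF: INVALID lead byte (not 0xxx/110x/1110/11110)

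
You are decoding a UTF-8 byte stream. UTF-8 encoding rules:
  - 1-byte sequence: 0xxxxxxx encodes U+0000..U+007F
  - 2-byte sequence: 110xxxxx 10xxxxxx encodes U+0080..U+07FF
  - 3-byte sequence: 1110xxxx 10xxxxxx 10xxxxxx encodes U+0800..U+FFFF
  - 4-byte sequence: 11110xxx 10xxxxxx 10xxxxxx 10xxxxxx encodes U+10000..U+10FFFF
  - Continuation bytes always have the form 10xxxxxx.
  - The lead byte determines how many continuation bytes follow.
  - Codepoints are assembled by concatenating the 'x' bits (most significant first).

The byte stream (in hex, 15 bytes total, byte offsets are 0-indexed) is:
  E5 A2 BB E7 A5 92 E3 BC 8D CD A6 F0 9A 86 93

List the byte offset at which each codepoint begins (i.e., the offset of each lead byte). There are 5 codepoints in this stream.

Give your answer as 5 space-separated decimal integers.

Answer: 0 3 6 9 11

Derivation:
Byte[0]=E5: 3-byte lead, need 2 cont bytes. acc=0x5
Byte[1]=A2: continuation. acc=(acc<<6)|0x22=0x162
Byte[2]=BB: continuation. acc=(acc<<6)|0x3B=0x58BB
Completed: cp=U+58BB (starts at byte 0)
Byte[3]=E7: 3-byte lead, need 2 cont bytes. acc=0x7
Byte[4]=A5: continuation. acc=(acc<<6)|0x25=0x1E5
Byte[5]=92: continuation. acc=(acc<<6)|0x12=0x7952
Completed: cp=U+7952 (starts at byte 3)
Byte[6]=E3: 3-byte lead, need 2 cont bytes. acc=0x3
Byte[7]=BC: continuation. acc=(acc<<6)|0x3C=0xFC
Byte[8]=8D: continuation. acc=(acc<<6)|0x0D=0x3F0D
Completed: cp=U+3F0D (starts at byte 6)
Byte[9]=CD: 2-byte lead, need 1 cont bytes. acc=0xD
Byte[10]=A6: continuation. acc=(acc<<6)|0x26=0x366
Completed: cp=U+0366 (starts at byte 9)
Byte[11]=F0: 4-byte lead, need 3 cont bytes. acc=0x0
Byte[12]=9A: continuation. acc=(acc<<6)|0x1A=0x1A
Byte[13]=86: continuation. acc=(acc<<6)|0x06=0x686
Byte[14]=93: continuation. acc=(acc<<6)|0x13=0x1A193
Completed: cp=U+1A193 (starts at byte 11)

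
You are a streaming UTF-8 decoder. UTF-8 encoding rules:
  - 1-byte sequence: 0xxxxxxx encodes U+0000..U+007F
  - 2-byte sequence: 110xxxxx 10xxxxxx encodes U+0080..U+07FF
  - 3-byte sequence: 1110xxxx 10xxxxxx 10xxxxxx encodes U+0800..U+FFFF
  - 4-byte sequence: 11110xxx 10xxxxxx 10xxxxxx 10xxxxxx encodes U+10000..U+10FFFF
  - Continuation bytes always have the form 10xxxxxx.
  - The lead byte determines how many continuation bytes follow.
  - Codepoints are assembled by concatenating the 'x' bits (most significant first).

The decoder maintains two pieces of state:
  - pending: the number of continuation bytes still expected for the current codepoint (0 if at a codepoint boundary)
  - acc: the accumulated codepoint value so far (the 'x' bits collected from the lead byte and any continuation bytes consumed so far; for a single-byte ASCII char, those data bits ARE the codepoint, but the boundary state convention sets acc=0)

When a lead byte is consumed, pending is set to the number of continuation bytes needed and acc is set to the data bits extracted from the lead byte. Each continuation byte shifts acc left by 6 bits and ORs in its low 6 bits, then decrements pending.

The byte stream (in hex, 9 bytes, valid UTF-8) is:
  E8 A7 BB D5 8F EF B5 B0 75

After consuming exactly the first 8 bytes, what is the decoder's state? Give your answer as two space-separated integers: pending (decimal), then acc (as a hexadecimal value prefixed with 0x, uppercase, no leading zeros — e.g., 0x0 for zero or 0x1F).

Byte[0]=E8: 3-byte lead. pending=2, acc=0x8
Byte[1]=A7: continuation. acc=(acc<<6)|0x27=0x227, pending=1
Byte[2]=BB: continuation. acc=(acc<<6)|0x3B=0x89FB, pending=0
Byte[3]=D5: 2-byte lead. pending=1, acc=0x15
Byte[4]=8F: continuation. acc=(acc<<6)|0x0F=0x54F, pending=0
Byte[5]=EF: 3-byte lead. pending=2, acc=0xF
Byte[6]=B5: continuation. acc=(acc<<6)|0x35=0x3F5, pending=1
Byte[7]=B0: continuation. acc=(acc<<6)|0x30=0xFD70, pending=0

Answer: 0 0xFD70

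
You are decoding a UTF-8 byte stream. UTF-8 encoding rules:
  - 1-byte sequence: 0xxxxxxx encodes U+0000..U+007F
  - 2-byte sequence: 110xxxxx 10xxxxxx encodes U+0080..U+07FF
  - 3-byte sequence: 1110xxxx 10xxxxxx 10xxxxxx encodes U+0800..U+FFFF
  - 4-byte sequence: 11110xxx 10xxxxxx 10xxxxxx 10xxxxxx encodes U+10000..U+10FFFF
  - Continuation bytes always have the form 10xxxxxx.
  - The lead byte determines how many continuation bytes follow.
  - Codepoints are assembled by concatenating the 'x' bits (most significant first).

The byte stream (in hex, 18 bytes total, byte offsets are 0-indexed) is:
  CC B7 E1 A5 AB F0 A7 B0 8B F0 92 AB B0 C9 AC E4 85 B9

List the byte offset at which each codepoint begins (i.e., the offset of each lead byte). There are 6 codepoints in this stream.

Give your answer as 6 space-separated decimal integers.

Byte[0]=CC: 2-byte lead, need 1 cont bytes. acc=0xC
Byte[1]=B7: continuation. acc=(acc<<6)|0x37=0x337
Completed: cp=U+0337 (starts at byte 0)
Byte[2]=E1: 3-byte lead, need 2 cont bytes. acc=0x1
Byte[3]=A5: continuation. acc=(acc<<6)|0x25=0x65
Byte[4]=AB: continuation. acc=(acc<<6)|0x2B=0x196B
Completed: cp=U+196B (starts at byte 2)
Byte[5]=F0: 4-byte lead, need 3 cont bytes. acc=0x0
Byte[6]=A7: continuation. acc=(acc<<6)|0x27=0x27
Byte[7]=B0: continuation. acc=(acc<<6)|0x30=0x9F0
Byte[8]=8B: continuation. acc=(acc<<6)|0x0B=0x27C0B
Completed: cp=U+27C0B (starts at byte 5)
Byte[9]=F0: 4-byte lead, need 3 cont bytes. acc=0x0
Byte[10]=92: continuation. acc=(acc<<6)|0x12=0x12
Byte[11]=AB: continuation. acc=(acc<<6)|0x2B=0x4AB
Byte[12]=B0: continuation. acc=(acc<<6)|0x30=0x12AF0
Completed: cp=U+12AF0 (starts at byte 9)
Byte[13]=C9: 2-byte lead, need 1 cont bytes. acc=0x9
Byte[14]=AC: continuation. acc=(acc<<6)|0x2C=0x26C
Completed: cp=U+026C (starts at byte 13)
Byte[15]=E4: 3-byte lead, need 2 cont bytes. acc=0x4
Byte[16]=85: continuation. acc=(acc<<6)|0x05=0x105
Byte[17]=B9: continuation. acc=(acc<<6)|0x39=0x4179
Completed: cp=U+4179 (starts at byte 15)

Answer: 0 2 5 9 13 15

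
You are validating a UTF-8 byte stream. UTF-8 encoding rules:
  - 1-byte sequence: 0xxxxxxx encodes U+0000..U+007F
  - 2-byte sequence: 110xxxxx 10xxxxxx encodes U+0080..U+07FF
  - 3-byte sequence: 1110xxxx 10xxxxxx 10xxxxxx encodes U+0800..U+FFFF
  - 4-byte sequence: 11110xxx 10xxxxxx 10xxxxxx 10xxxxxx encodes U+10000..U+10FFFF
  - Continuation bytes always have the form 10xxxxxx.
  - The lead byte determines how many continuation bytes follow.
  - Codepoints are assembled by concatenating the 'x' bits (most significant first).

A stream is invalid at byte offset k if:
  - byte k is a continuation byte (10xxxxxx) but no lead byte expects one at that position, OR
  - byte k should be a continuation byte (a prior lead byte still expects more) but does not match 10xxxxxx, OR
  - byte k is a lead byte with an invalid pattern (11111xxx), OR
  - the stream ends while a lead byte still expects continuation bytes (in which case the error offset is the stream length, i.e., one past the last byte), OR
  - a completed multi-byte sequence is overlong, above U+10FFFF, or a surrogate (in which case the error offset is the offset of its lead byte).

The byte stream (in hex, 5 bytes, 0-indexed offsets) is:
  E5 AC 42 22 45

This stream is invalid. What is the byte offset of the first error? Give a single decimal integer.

Byte[0]=E5: 3-byte lead, need 2 cont bytes. acc=0x5
Byte[1]=AC: continuation. acc=(acc<<6)|0x2C=0x16C
Byte[2]=42: expected 10xxxxxx continuation. INVALID

Answer: 2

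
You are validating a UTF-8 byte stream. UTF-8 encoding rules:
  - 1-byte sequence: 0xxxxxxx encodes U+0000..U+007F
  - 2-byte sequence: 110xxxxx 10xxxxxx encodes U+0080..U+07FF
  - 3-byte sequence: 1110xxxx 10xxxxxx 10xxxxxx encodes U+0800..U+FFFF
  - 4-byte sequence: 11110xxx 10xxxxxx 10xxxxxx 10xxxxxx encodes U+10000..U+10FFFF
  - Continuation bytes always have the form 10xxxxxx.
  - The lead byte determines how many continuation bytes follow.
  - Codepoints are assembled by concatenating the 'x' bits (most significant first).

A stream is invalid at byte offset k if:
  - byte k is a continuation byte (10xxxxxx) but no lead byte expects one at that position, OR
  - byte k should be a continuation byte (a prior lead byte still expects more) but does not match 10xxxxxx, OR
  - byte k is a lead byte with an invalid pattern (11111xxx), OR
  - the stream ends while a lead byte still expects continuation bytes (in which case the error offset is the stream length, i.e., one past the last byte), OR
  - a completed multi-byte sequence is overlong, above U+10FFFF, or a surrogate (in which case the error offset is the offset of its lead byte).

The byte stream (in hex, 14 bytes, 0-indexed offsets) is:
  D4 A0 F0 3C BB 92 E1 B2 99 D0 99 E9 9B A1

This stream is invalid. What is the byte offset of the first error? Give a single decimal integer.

Answer: 3

Derivation:
Byte[0]=D4: 2-byte lead, need 1 cont bytes. acc=0x14
Byte[1]=A0: continuation. acc=(acc<<6)|0x20=0x520
Completed: cp=U+0520 (starts at byte 0)
Byte[2]=F0: 4-byte lead, need 3 cont bytes. acc=0x0
Byte[3]=3C: expected 10xxxxxx continuation. INVALID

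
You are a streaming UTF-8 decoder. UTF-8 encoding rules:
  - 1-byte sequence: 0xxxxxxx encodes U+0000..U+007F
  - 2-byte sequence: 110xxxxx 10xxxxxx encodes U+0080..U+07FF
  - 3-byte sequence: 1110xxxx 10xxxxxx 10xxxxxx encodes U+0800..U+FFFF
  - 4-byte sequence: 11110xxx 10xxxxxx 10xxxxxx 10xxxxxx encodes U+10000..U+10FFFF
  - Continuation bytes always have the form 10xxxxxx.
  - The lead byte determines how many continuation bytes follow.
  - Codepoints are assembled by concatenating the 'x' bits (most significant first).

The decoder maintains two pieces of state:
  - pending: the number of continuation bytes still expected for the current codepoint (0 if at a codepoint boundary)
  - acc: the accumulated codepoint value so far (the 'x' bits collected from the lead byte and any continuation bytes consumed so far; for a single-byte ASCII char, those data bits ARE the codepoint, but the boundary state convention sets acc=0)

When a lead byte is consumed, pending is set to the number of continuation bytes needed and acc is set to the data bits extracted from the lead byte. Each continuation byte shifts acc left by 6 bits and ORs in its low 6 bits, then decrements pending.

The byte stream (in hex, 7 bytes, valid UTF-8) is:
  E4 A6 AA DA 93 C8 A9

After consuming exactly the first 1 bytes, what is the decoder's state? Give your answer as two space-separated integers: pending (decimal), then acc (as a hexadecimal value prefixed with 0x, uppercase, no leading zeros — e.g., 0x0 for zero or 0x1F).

Answer: 2 0x4

Derivation:
Byte[0]=E4: 3-byte lead. pending=2, acc=0x4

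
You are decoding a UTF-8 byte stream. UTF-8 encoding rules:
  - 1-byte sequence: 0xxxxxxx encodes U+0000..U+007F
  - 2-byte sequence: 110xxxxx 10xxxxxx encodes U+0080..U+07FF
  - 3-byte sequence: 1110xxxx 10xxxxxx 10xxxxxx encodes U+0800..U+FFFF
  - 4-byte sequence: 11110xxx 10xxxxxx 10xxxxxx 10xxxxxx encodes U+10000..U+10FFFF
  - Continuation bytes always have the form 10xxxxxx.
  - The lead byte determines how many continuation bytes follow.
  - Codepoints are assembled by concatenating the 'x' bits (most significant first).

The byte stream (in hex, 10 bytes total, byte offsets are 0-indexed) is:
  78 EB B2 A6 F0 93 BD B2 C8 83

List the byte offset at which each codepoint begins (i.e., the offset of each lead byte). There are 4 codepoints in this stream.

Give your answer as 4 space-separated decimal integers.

Answer: 0 1 4 8

Derivation:
Byte[0]=78: 1-byte ASCII. cp=U+0078
Byte[1]=EB: 3-byte lead, need 2 cont bytes. acc=0xB
Byte[2]=B2: continuation. acc=(acc<<6)|0x32=0x2F2
Byte[3]=A6: continuation. acc=(acc<<6)|0x26=0xBCA6
Completed: cp=U+BCA6 (starts at byte 1)
Byte[4]=F0: 4-byte lead, need 3 cont bytes. acc=0x0
Byte[5]=93: continuation. acc=(acc<<6)|0x13=0x13
Byte[6]=BD: continuation. acc=(acc<<6)|0x3D=0x4FD
Byte[7]=B2: continuation. acc=(acc<<6)|0x32=0x13F72
Completed: cp=U+13F72 (starts at byte 4)
Byte[8]=C8: 2-byte lead, need 1 cont bytes. acc=0x8
Byte[9]=83: continuation. acc=(acc<<6)|0x03=0x203
Completed: cp=U+0203 (starts at byte 8)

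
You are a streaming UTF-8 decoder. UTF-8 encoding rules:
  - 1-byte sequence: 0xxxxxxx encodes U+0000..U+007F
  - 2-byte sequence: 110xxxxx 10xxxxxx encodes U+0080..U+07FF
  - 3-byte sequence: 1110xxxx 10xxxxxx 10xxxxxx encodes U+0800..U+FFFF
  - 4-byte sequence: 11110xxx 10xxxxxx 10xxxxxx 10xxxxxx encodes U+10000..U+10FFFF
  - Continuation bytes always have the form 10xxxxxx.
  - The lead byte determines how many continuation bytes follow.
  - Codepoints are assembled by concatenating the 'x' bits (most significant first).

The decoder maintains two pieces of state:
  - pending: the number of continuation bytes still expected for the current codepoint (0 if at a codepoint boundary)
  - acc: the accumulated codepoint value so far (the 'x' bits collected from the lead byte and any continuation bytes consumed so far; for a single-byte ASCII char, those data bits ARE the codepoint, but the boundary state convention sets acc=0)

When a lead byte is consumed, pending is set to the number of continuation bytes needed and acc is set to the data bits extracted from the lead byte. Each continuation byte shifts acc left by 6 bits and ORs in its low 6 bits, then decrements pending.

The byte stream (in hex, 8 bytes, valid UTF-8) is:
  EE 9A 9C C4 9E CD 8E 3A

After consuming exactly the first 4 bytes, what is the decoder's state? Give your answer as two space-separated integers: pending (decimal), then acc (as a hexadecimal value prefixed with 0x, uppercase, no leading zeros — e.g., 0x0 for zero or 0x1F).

Byte[0]=EE: 3-byte lead. pending=2, acc=0xE
Byte[1]=9A: continuation. acc=(acc<<6)|0x1A=0x39A, pending=1
Byte[2]=9C: continuation. acc=(acc<<6)|0x1C=0xE69C, pending=0
Byte[3]=C4: 2-byte lead. pending=1, acc=0x4

Answer: 1 0x4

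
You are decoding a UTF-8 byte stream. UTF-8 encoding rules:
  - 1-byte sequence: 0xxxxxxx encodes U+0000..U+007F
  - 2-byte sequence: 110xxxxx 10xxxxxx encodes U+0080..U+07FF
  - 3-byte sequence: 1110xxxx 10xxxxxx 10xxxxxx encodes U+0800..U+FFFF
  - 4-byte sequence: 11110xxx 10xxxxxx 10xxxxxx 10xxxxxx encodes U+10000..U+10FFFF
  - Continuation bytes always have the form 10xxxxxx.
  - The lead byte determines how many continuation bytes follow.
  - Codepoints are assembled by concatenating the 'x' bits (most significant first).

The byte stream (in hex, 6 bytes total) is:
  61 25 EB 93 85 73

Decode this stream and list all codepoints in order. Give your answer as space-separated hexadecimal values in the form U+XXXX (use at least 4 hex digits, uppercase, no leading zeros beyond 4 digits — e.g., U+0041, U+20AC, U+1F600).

Byte[0]=61: 1-byte ASCII. cp=U+0061
Byte[1]=25: 1-byte ASCII. cp=U+0025
Byte[2]=EB: 3-byte lead, need 2 cont bytes. acc=0xB
Byte[3]=93: continuation. acc=(acc<<6)|0x13=0x2D3
Byte[4]=85: continuation. acc=(acc<<6)|0x05=0xB4C5
Completed: cp=U+B4C5 (starts at byte 2)
Byte[5]=73: 1-byte ASCII. cp=U+0073

Answer: U+0061 U+0025 U+B4C5 U+0073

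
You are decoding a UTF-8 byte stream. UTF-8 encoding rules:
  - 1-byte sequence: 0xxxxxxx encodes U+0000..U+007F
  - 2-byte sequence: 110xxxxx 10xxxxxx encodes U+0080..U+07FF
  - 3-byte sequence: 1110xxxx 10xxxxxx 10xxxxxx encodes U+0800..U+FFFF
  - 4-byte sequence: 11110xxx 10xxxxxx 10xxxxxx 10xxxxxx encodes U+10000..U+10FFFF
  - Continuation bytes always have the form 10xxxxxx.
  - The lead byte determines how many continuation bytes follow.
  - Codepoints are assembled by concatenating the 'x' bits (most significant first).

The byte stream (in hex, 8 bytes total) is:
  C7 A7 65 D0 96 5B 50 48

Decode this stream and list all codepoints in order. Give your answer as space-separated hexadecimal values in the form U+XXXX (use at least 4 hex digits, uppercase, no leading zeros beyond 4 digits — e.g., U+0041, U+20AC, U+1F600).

Byte[0]=C7: 2-byte lead, need 1 cont bytes. acc=0x7
Byte[1]=A7: continuation. acc=(acc<<6)|0x27=0x1E7
Completed: cp=U+01E7 (starts at byte 0)
Byte[2]=65: 1-byte ASCII. cp=U+0065
Byte[3]=D0: 2-byte lead, need 1 cont bytes. acc=0x10
Byte[4]=96: continuation. acc=(acc<<6)|0x16=0x416
Completed: cp=U+0416 (starts at byte 3)
Byte[5]=5B: 1-byte ASCII. cp=U+005B
Byte[6]=50: 1-byte ASCII. cp=U+0050
Byte[7]=48: 1-byte ASCII. cp=U+0048

Answer: U+01E7 U+0065 U+0416 U+005B U+0050 U+0048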